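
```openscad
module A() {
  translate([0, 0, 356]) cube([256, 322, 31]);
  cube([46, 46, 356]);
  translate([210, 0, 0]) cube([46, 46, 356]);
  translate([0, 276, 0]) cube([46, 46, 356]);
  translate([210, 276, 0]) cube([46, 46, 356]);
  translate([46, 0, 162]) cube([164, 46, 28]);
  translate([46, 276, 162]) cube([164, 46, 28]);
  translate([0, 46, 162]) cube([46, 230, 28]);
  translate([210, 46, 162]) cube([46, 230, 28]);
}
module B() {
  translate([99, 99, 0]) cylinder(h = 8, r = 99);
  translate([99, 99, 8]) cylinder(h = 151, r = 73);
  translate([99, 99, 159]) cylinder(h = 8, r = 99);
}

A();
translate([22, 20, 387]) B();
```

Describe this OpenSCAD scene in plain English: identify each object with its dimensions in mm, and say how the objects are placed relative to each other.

A is a four-legged stool. The seat is 256×322 mm, 31 mm thick, top at z = 387 mm. It stands on four square legs, each 46×46 mm in cross-section, from z = 0 to the seat underside, each flush with a corner of the seat. Four stretchers, 46 mm wide and 28 mm tall, connect adjacent legs with their undersides at z = 162 mm, each running between the inner faces of the legs it joins and aligned with the legs' outer faces on the other axis.

B is a spool: two coaxial disc flanges of radius 99 mm and thickness 8 mm, joined by a core cylinder of radius 73 mm and height 151 mm. The lower flange rests on z = 0 and the three cylinders share a vertical axis.

The spool is on top of the stool.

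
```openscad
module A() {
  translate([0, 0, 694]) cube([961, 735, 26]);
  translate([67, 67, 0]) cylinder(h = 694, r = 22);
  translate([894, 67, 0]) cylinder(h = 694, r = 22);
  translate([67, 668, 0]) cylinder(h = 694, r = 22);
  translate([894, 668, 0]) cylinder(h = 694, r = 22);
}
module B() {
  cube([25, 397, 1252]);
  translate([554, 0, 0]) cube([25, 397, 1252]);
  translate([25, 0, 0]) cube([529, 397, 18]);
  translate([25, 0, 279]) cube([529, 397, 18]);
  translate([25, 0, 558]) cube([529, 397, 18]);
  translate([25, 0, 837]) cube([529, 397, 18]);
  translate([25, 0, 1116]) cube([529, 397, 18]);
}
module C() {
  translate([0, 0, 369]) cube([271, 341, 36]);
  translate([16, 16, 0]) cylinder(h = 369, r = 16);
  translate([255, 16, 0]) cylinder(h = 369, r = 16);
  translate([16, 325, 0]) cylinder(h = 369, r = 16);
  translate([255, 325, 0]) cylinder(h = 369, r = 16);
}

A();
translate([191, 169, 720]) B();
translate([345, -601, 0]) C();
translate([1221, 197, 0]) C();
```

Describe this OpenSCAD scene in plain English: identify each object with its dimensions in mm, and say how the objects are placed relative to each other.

A is a rectangular dining table. The top is 961×735×26 mm with its upper surface at z = 720 mm. It stands on four round legs of 44 mm diameter, each leg's bounding box inset 45 mm from the nearest pair of top edges, running from the floor to the underside of the top.

B is a bookshelf 579 mm wide overall, 397 mm deep and 1252 mm tall. The two sides are 25 mm thick vertical panels. 5 horizontal shelves of 18 mm thickness span between the inner faces of the sides; the lowest shelf sits on the floor and shelves are stacked with a clear vertical gap of 261 mm between each pair.

C is a four-legged stool. The seat is 271×341 mm, 36 mm thick, top at z = 405 mm. It stands on four round legs, each 32 mm in diameter, from z = 0 to the seat underside, each leg's axis is inset half a diameter from the nearest pair of seat edges (so the leg's bounding box is flush with the corner).

The bookshelf is on top of the table, centred. Two stools sit around the table at the −y, +x sides.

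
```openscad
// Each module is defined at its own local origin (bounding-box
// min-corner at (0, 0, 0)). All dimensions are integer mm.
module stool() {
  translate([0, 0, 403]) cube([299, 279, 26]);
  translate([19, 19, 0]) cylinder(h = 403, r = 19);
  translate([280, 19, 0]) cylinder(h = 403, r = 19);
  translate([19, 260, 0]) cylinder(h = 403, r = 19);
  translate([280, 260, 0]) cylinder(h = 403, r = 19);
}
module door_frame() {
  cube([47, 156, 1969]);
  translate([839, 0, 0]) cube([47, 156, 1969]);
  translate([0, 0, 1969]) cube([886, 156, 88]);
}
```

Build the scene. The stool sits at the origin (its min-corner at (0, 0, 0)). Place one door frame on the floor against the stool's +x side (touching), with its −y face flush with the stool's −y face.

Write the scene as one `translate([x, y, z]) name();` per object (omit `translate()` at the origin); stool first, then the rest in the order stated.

stool();
translate([299, 0, 0]) door_frame();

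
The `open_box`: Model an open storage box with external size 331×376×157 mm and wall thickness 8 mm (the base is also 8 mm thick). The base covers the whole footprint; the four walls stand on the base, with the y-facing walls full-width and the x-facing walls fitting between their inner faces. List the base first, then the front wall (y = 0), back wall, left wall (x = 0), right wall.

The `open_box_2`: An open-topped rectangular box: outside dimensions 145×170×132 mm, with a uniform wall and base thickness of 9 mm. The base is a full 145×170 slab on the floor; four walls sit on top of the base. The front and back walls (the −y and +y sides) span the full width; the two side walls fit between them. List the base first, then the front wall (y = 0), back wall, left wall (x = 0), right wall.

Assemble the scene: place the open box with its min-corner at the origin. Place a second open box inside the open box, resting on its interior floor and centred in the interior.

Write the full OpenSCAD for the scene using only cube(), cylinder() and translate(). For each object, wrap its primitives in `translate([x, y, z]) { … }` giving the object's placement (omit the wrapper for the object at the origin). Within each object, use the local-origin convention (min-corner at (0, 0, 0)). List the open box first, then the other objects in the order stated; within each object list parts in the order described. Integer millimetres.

cube([331, 376, 8]);
translate([0, 0, 8]) cube([331, 8, 149]);
translate([0, 368, 8]) cube([331, 8, 149]);
translate([0, 8, 8]) cube([8, 360, 149]);
translate([323, 8, 8]) cube([8, 360, 149]);
translate([93, 103, 8]) {
  cube([145, 170, 9]);
  translate([0, 0, 9]) cube([145, 9, 123]);
  translate([0, 161, 9]) cube([145, 9, 123]);
  translate([0, 9, 9]) cube([9, 152, 123]);
  translate([136, 9, 9]) cube([9, 152, 123]);
}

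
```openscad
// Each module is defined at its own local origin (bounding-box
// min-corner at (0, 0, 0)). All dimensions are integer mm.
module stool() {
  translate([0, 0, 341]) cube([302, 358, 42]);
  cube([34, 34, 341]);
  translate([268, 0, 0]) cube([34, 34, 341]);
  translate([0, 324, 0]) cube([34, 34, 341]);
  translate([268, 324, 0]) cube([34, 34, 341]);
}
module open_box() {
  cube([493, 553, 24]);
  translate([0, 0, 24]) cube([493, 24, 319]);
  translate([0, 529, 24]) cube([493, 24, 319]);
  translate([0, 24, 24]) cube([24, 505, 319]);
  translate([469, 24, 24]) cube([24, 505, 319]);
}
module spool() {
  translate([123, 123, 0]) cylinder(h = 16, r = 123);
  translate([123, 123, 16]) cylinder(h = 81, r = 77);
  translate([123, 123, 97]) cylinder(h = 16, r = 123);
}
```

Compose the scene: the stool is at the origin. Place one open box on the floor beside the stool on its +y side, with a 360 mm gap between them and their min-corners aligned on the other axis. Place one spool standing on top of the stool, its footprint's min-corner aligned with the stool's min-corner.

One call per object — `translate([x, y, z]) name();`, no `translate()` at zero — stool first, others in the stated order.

stool();
translate([0, 718, 0]) open_box();
translate([0, 0, 383]) spool();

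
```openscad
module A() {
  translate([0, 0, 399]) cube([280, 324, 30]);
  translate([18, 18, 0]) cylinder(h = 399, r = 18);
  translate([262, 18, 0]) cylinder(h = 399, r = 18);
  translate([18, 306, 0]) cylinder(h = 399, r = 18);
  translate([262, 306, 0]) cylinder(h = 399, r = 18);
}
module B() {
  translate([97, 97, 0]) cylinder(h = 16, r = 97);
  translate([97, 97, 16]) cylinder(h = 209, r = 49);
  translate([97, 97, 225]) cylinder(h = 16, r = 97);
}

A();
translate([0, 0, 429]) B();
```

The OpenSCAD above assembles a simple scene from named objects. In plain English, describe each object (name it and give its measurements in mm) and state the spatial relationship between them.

A is a simple wooden stool: a rectangular seat 280 mm (x) by 324 mm (y), 30 mm thick, top face at z = 429 mm, on four round legs, each 36 mm in diameter. The legs rest on z = 0, each leg's axis is inset half a diameter from the nearest pair of seat edges (so the leg's bounding box is flush with the corner).

B is a spool: two coaxial disc flanges of radius 97 mm and thickness 16 mm, joined by a core cylinder of radius 49 mm and height 209 mm. The lower flange rests on z = 0 and the three cylinders share a vertical axis.

The spool is on top of the stool.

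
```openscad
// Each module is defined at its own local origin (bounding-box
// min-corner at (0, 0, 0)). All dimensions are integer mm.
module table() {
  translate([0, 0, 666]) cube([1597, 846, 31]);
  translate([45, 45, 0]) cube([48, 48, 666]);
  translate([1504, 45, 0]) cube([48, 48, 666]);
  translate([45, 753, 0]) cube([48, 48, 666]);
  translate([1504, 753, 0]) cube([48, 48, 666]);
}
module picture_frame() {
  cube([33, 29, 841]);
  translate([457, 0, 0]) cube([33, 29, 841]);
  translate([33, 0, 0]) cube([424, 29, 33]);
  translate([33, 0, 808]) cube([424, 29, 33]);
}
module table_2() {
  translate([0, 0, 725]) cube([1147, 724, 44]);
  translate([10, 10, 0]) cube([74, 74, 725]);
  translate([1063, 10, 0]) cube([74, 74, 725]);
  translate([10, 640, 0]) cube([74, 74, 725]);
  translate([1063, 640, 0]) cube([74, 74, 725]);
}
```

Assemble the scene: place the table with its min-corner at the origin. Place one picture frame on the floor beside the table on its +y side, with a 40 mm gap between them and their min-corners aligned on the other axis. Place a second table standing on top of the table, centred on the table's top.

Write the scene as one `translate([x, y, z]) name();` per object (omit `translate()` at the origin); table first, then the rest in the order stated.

table();
translate([0, 886, 0]) picture_frame();
translate([225, 61, 697]) table_2();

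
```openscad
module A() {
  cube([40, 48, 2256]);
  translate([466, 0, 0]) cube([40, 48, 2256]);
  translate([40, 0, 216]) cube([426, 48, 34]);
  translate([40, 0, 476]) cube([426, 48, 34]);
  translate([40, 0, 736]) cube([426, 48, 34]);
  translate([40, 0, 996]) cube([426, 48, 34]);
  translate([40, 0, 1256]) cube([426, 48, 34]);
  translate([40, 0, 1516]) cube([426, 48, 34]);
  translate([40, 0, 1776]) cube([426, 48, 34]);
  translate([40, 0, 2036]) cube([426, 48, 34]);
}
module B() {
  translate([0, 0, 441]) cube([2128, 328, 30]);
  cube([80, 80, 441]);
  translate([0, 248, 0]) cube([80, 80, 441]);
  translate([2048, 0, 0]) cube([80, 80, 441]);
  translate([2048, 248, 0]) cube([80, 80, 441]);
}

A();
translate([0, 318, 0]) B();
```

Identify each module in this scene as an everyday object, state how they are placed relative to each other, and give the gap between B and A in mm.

A is a ladder. B is a bench. The bench is on the floor beside the ladder on its +y side. The gap between the bench and the ladder is 270 mm.

The bench's nearest face is 270 mm from the ladder's +y face.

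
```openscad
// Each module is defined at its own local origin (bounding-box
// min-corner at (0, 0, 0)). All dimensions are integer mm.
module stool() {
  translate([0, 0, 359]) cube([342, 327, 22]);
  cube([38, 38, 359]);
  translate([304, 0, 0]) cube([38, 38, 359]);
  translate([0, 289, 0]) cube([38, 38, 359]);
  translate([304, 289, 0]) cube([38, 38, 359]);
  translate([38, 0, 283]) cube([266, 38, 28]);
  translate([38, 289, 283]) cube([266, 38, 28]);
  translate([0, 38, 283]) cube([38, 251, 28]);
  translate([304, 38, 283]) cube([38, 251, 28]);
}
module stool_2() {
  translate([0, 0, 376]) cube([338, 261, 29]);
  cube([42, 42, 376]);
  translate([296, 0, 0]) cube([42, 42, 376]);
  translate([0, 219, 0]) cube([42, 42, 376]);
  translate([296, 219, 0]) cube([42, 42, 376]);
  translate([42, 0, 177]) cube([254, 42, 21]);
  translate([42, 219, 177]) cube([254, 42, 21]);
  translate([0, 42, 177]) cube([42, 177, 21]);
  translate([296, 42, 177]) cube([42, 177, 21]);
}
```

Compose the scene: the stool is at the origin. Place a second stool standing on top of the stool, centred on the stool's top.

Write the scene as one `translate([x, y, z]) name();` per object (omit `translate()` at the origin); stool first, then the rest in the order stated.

stool();
translate([2, 33, 381]) stool_2();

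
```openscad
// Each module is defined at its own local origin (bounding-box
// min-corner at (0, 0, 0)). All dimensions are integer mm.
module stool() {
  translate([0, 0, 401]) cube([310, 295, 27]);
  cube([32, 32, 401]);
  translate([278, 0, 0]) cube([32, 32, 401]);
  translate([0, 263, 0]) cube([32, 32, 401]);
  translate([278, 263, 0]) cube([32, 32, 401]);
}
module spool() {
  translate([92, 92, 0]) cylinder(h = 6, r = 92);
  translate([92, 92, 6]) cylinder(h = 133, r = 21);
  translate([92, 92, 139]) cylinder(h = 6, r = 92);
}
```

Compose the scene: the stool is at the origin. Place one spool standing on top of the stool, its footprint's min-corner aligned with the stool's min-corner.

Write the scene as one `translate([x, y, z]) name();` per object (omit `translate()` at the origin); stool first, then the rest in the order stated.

stool();
translate([0, 0, 428]) spool();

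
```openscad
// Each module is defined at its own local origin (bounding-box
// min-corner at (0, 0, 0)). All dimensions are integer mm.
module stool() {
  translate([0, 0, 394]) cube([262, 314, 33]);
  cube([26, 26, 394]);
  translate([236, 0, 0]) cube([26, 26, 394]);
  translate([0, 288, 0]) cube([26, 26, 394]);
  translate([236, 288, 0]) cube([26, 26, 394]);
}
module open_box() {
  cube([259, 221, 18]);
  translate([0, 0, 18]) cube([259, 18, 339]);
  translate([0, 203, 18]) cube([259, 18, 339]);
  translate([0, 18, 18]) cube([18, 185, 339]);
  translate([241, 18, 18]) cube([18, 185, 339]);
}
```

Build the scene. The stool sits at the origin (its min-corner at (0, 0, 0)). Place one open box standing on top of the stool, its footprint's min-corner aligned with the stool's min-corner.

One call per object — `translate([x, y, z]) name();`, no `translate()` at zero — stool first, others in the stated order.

stool();
translate([0, 0, 427]) open_box();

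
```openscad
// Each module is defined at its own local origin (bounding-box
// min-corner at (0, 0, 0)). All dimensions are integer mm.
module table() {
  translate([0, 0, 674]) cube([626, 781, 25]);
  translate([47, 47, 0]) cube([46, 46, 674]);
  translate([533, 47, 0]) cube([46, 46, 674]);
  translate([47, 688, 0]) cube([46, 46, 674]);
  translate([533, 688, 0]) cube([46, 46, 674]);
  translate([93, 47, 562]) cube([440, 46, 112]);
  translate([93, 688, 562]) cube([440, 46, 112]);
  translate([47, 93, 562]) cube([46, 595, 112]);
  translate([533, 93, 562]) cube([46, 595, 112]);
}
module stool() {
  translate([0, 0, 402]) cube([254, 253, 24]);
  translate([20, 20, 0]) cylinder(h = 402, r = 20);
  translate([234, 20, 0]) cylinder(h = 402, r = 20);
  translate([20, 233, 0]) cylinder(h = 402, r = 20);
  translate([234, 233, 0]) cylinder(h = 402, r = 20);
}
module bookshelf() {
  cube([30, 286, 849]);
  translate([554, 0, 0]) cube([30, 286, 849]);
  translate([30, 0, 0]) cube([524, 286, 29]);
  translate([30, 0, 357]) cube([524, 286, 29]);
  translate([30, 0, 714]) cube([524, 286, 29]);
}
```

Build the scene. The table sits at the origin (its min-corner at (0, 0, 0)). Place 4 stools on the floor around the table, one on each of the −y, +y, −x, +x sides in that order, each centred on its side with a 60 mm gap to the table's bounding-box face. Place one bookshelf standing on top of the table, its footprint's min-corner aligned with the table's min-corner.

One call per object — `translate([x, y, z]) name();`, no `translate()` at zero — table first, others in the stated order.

table();
translate([186, -313, 0]) stool();
translate([186, 841, 0]) stool();
translate([-314, 264, 0]) stool();
translate([686, 264, 0]) stool();
translate([0, 0, 699]) bookshelf();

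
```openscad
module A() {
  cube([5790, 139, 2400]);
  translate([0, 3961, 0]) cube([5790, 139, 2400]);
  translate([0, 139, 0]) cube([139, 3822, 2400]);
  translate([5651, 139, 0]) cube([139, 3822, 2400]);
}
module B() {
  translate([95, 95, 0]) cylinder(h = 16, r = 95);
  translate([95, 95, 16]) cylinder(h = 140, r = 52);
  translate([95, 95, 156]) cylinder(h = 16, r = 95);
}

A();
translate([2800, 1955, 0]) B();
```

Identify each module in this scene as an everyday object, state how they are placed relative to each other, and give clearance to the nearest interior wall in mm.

A is a house frame. B is a spool. The spool sits inside the house frame, centred. The clearance to the nearest interior wall is 1816 mm.

Clearances: x = 2661, y = 1816; minimum 1816 mm.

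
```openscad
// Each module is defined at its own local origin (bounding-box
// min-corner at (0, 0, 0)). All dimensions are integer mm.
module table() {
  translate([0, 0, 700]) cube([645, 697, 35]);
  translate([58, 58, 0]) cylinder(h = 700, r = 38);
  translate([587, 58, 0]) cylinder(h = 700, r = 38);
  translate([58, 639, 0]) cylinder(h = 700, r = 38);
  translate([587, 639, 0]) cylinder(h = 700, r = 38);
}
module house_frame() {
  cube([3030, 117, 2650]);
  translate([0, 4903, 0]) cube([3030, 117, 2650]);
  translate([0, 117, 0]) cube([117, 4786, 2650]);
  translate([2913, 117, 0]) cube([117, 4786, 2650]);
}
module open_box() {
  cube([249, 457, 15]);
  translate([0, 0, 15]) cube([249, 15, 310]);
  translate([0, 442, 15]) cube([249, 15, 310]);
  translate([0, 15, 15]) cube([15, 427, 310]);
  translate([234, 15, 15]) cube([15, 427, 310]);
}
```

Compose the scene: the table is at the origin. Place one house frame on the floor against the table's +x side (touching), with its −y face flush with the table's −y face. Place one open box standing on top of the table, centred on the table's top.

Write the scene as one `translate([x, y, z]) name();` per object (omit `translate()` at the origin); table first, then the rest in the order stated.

table();
translate([645, 0, 0]) house_frame();
translate([198, 120, 735]) open_box();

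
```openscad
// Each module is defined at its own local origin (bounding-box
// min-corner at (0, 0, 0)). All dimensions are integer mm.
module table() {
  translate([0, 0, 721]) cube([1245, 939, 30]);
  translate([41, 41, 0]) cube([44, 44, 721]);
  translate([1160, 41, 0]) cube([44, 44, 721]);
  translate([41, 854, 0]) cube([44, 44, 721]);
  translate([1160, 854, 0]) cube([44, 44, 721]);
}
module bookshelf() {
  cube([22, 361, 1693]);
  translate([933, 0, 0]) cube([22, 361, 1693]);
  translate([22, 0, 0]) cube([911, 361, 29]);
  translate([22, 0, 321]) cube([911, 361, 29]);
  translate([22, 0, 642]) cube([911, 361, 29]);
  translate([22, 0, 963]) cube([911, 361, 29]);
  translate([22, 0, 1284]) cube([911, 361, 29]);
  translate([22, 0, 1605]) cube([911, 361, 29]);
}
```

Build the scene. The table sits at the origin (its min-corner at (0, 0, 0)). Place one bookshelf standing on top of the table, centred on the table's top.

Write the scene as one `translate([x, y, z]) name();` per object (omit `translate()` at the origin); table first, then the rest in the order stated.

table();
translate([145, 289, 751]) bookshelf();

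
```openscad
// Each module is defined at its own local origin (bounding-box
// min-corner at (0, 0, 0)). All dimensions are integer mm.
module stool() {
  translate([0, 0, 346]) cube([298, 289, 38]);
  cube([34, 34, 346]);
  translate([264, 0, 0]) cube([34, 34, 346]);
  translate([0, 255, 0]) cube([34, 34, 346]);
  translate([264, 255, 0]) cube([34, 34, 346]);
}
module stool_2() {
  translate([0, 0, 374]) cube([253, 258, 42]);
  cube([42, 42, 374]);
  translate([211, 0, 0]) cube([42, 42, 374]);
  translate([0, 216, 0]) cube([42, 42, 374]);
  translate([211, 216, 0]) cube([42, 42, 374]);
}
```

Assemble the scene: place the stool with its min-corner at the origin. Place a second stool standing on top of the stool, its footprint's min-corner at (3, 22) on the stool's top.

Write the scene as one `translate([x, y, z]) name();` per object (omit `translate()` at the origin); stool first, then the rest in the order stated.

stool();
translate([3, 22, 384]) stool_2();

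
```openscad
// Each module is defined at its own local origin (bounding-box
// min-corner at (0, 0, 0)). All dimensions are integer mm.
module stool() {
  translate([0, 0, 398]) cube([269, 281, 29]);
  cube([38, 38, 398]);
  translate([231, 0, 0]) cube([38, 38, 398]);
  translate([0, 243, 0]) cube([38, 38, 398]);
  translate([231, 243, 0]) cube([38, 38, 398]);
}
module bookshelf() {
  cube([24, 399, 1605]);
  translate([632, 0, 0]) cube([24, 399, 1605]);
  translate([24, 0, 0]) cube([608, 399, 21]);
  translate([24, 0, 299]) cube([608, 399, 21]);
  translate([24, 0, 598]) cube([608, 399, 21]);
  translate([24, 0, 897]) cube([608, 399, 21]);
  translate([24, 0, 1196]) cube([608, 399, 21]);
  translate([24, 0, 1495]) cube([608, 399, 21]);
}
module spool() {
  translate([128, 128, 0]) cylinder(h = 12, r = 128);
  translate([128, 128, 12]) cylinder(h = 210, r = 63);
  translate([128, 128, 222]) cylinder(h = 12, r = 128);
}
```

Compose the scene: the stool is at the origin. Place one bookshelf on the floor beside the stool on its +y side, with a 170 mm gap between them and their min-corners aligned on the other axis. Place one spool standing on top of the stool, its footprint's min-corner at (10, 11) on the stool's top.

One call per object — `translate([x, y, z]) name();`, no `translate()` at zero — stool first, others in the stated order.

stool();
translate([0, 451, 0]) bookshelf();
translate([10, 11, 427]) spool();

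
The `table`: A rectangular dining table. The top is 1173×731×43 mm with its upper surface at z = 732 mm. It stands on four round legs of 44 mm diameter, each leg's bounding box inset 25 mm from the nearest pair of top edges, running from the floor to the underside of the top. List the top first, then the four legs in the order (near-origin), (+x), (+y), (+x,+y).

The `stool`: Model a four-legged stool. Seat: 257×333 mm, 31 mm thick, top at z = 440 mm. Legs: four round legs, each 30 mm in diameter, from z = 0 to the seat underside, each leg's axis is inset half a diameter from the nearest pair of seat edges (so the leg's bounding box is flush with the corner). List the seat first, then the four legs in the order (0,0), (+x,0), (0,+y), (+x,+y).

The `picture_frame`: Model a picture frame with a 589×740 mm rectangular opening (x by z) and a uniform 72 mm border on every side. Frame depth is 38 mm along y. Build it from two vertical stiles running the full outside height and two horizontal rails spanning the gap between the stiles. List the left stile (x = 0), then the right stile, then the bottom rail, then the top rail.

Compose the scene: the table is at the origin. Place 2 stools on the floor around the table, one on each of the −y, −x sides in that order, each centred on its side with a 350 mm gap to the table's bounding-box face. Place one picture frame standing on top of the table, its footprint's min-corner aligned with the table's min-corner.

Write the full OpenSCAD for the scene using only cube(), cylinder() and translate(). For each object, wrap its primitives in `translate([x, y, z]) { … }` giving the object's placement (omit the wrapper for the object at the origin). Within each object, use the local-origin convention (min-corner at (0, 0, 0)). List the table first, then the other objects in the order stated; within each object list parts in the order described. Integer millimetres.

translate([0, 0, 689]) cube([1173, 731, 43]);
translate([47, 47, 0]) cylinder(h = 689, r = 22);
translate([1126, 47, 0]) cylinder(h = 689, r = 22);
translate([47, 684, 0]) cylinder(h = 689, r = 22);
translate([1126, 684, 0]) cylinder(h = 689, r = 22);
translate([458, -683, 0]) {
  translate([0, 0, 409]) cube([257, 333, 31]);
  translate([15, 15, 0]) cylinder(h = 409, r = 15);
  translate([242, 15, 0]) cylinder(h = 409, r = 15);
  translate([15, 318, 0]) cylinder(h = 409, r = 15);
  translate([242, 318, 0]) cylinder(h = 409, r = 15);
}
translate([-607, 199, 0]) {
  translate([0, 0, 409]) cube([257, 333, 31]);
  translate([15, 15, 0]) cylinder(h = 409, r = 15);
  translate([242, 15, 0]) cylinder(h = 409, r = 15);
  translate([15, 318, 0]) cylinder(h = 409, r = 15);
  translate([242, 318, 0]) cylinder(h = 409, r = 15);
}
translate([0, 0, 732]) {
  cube([72, 38, 884]);
  translate([661, 0, 0]) cube([72, 38, 884]);
  translate([72, 0, 0]) cube([589, 38, 72]);
  translate([72, 0, 812]) cube([589, 38, 72]);
}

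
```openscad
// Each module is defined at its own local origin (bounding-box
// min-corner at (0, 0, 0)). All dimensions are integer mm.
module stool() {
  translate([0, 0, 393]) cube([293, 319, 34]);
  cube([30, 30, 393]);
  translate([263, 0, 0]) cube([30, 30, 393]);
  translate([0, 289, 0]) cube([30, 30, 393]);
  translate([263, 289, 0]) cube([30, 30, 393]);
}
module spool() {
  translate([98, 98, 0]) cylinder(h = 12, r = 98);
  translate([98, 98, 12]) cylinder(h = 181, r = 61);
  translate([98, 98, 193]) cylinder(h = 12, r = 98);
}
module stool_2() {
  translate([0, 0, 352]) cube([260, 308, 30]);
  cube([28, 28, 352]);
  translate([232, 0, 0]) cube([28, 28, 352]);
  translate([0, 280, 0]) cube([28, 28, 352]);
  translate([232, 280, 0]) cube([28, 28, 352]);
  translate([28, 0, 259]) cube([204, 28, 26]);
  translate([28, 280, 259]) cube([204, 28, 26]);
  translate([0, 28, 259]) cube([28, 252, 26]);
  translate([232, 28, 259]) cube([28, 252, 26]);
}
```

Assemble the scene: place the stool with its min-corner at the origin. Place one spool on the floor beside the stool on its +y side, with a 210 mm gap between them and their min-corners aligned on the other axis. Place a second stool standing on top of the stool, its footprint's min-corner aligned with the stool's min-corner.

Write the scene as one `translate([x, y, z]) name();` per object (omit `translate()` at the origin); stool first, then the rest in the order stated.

stool();
translate([0, 529, 0]) spool();
translate([0, 0, 427]) stool_2();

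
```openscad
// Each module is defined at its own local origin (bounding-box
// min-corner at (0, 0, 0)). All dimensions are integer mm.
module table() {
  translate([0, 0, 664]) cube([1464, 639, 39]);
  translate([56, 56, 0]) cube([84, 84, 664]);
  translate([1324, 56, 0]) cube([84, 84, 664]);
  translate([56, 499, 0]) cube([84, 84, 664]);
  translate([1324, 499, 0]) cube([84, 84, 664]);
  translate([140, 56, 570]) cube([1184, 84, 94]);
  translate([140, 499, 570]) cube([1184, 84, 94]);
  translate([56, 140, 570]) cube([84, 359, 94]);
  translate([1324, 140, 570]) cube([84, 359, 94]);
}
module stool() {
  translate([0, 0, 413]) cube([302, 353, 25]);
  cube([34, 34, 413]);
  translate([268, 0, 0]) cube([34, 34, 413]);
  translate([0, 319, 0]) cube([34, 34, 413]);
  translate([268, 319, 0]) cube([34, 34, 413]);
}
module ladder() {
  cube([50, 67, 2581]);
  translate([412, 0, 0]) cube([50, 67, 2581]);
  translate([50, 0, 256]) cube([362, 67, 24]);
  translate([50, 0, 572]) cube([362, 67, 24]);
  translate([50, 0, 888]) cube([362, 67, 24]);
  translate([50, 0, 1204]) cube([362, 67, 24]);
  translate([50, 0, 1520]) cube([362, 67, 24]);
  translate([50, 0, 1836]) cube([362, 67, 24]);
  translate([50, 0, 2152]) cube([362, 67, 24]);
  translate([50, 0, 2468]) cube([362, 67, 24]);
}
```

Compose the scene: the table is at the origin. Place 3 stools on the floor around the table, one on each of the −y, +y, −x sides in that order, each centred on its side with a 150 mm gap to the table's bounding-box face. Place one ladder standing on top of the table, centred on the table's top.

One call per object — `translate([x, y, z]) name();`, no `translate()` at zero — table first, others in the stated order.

table();
translate([581, -503, 0]) stool();
translate([581, 789, 0]) stool();
translate([-452, 143, 0]) stool();
translate([501, 286, 703]) ladder();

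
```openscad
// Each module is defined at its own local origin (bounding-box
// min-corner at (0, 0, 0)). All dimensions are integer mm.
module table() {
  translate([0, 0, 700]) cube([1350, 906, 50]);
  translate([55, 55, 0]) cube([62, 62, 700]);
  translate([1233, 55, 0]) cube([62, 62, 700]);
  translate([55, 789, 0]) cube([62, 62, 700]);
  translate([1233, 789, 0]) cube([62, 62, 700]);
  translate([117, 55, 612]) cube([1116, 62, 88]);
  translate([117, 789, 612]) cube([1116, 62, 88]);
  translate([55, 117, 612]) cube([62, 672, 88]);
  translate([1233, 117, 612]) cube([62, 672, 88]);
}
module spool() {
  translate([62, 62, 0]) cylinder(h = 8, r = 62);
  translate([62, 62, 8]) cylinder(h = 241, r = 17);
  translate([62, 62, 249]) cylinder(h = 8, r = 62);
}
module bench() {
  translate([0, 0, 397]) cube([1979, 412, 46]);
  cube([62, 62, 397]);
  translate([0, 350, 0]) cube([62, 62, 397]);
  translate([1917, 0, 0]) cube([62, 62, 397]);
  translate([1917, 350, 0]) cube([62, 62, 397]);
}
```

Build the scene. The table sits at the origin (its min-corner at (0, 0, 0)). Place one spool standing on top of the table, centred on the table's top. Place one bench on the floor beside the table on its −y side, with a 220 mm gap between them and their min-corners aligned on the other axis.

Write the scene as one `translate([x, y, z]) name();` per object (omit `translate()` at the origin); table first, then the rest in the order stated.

table();
translate([613, 391, 750]) spool();
translate([0, -632, 0]) bench();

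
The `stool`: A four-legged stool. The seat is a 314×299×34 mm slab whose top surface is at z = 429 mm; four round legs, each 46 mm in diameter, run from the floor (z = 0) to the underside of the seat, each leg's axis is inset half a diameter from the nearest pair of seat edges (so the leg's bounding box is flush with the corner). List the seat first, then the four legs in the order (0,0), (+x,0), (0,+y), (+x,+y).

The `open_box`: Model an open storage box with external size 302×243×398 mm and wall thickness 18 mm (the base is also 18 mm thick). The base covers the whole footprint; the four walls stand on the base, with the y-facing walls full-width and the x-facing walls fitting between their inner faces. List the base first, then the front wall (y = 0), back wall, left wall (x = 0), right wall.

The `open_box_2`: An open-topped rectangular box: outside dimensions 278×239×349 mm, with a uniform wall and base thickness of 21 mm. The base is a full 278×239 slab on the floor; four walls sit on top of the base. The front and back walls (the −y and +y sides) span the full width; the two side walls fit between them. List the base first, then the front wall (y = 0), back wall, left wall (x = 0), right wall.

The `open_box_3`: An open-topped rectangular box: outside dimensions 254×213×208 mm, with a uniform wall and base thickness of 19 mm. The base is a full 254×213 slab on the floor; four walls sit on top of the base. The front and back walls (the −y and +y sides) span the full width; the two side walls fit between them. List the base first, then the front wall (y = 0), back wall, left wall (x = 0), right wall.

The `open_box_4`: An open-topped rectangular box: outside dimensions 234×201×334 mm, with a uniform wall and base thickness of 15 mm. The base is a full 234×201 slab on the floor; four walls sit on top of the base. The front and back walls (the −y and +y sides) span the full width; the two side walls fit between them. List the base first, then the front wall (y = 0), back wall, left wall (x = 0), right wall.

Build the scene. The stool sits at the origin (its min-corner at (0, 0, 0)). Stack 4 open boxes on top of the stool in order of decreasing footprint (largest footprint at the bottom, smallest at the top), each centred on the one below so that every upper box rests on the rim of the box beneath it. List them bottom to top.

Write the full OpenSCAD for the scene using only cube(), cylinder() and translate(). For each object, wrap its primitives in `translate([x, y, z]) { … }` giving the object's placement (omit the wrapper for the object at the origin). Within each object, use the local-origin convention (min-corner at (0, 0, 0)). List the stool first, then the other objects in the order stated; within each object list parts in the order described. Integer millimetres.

translate([0, 0, 395]) cube([314, 299, 34]);
translate([23, 23, 0]) cylinder(h = 395, r = 23);
translate([291, 23, 0]) cylinder(h = 395, r = 23);
translate([23, 276, 0]) cylinder(h = 395, r = 23);
translate([291, 276, 0]) cylinder(h = 395, r = 23);
translate([6, 28, 429]) {
  cube([302, 243, 18]);
  translate([0, 0, 18]) cube([302, 18, 380]);
  translate([0, 225, 18]) cube([302, 18, 380]);
  translate([0, 18, 18]) cube([18, 207, 380]);
  translate([284, 18, 18]) cube([18, 207, 380]);
}
translate([18, 30, 827]) {
  cube([278, 239, 21]);
  translate([0, 0, 21]) cube([278, 21, 328]);
  translate([0, 218, 21]) cube([278, 21, 328]);
  translate([0, 21, 21]) cube([21, 197, 328]);
  translate([257, 21, 21]) cube([21, 197, 328]);
}
translate([30, 43, 1176]) {
  cube([254, 213, 19]);
  translate([0, 0, 19]) cube([254, 19, 189]);
  translate([0, 194, 19]) cube([254, 19, 189]);
  translate([0, 19, 19]) cube([19, 175, 189]);
  translate([235, 19, 19]) cube([19, 175, 189]);
}
translate([40, 49, 1384]) {
  cube([234, 201, 15]);
  translate([0, 0, 15]) cube([234, 15, 319]);
  translate([0, 186, 15]) cube([234, 15, 319]);
  translate([0, 15, 15]) cube([15, 171, 319]);
  translate([219, 15, 15]) cube([15, 171, 319]);
}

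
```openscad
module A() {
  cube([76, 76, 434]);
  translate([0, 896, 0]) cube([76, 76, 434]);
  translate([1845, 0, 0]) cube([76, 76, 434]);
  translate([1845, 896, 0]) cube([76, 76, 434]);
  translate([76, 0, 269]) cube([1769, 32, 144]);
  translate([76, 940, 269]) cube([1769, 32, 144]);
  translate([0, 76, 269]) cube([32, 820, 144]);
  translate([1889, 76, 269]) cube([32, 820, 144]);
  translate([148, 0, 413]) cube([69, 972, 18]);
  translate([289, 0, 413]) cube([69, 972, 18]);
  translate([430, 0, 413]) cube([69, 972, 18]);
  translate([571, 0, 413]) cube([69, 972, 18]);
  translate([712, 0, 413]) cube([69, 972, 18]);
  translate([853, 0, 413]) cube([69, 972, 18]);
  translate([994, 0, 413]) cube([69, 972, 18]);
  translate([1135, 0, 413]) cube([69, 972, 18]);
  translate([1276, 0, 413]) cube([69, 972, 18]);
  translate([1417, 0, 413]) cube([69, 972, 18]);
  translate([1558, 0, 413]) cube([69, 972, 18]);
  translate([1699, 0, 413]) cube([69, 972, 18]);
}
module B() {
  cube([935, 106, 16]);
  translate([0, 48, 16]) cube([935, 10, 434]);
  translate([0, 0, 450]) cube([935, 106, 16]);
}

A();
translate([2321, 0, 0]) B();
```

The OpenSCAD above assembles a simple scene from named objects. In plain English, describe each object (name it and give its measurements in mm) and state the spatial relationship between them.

A is a bed frame 1921 mm long (x) by 972 mm wide (y). Four 76×76 mm corner posts, 434 mm tall, at the corners of the footprint. Four rails of 32 mm thickness and 144 mm height run between adjacent posts with their undersides at z = 269 mm, their outer faces flush with the outside of the frame (the two x-running rails run between the posts' inner faces; the two y-running rails run between the posts' inner faces). 12 slats, each 69 mm wide (x) and 18 mm thick, lie across the top of the two x-running rails, running the full 972 mm width of the frame in y; the slats are evenly spaced along x between the inner faces of the end posts with equal gaps (rounded down to the nearest mm) at the −x end and between each pair — any rounding remainder accumulates at the +x end.

B is an I-beam lying along x, 935 mm long. Overall section height 466 mm. Two flanges 106 mm wide (y) and 16 mm thick, one on the floor and one at the top; a web 10 mm thick runs between them, centred on the flange width.

The I-beam is on the floor beside the bed frame on its +x side.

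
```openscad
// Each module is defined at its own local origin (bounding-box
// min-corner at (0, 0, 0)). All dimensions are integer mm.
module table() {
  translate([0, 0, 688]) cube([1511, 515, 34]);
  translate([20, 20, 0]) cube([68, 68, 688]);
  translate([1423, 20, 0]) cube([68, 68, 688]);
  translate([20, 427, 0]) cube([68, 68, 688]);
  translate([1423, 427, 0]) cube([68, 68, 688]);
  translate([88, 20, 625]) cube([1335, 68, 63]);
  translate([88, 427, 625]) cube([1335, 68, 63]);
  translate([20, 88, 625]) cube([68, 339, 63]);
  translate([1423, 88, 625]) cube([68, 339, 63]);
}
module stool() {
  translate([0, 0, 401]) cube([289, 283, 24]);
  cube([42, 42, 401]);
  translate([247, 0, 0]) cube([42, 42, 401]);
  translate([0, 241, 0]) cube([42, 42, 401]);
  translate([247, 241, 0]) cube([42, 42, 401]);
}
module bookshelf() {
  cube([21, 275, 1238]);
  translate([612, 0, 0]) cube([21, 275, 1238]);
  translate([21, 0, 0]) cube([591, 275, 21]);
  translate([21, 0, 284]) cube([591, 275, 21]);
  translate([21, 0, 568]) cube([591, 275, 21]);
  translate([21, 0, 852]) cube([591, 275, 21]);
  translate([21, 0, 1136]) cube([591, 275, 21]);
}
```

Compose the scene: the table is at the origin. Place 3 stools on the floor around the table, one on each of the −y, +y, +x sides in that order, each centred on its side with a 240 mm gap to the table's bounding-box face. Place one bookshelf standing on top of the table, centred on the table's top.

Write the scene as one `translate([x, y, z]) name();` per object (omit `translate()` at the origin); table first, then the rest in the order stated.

table();
translate([611, -523, 0]) stool();
translate([611, 755, 0]) stool();
translate([1751, 116, 0]) stool();
translate([439, 120, 722]) bookshelf();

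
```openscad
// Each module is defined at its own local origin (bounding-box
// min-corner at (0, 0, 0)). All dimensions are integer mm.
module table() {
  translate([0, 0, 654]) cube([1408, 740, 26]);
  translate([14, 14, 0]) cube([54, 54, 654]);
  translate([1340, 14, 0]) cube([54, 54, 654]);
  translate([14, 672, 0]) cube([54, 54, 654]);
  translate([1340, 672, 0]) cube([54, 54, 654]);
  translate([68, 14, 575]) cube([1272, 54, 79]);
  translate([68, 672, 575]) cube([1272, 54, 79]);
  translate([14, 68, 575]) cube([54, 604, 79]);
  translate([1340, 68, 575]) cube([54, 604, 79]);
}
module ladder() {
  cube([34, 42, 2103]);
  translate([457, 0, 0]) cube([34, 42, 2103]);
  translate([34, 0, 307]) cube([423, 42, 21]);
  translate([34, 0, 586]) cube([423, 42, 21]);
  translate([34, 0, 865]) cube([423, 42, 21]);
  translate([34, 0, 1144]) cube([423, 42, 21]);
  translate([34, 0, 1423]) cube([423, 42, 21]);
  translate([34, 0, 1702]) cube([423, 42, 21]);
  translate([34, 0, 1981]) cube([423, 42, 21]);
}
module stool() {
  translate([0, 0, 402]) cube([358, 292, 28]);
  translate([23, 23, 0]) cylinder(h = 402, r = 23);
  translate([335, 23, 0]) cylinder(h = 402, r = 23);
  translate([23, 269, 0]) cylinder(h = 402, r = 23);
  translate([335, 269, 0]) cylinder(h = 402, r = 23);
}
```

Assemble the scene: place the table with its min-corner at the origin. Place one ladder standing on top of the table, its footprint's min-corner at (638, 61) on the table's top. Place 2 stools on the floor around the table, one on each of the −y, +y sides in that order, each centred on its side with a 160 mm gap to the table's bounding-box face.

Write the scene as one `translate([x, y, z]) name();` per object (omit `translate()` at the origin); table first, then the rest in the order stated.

table();
translate([638, 61, 680]) ladder();
translate([525, -452, 0]) stool();
translate([525, 900, 0]) stool();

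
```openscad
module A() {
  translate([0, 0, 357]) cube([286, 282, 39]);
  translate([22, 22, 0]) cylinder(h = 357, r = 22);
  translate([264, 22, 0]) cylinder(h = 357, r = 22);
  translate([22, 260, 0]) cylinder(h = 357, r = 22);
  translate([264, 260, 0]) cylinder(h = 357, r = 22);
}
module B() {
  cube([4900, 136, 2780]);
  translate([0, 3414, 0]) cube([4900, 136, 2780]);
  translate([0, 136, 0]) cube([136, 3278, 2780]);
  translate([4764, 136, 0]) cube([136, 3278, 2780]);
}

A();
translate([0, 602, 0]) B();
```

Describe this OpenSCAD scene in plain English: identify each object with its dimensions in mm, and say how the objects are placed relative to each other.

A is a four-legged stool. The seat is a 286×282×39 mm slab whose top surface is at z = 396 mm; four round legs, each 44 mm in diameter, run from the floor (z = 0) to the underside of the seat, each leg's axis is inset half a diameter from the nearest pair of seat edges (so the leg's bounding box is flush with the corner).

B is the wall frame of a small rectangular building: four walls, each 2780 mm tall and 136 mm thick, enclosing a footprint 4900 mm (x) by 3550 mm (y) outside-to-outside, with no floor or roof. The front and back walls (the −y and +y sides) span the full width; the two side walls fit between them.

The house frame is on the floor beside the stool on its +y side.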